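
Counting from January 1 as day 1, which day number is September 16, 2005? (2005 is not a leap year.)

Days in months before September: 31 + 28 + 31 + 30 + 31 + 30 + 31 + 31 = 243.
Plus 16 days into September → day 259.

259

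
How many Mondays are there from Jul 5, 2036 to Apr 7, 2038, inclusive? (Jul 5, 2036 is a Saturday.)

92

Jul 5, 2036 is a Saturday; the first Monday on or after it is Jul 7, 2036 (2 days later).
From Jul 7, 2036 to Apr 7, 2038: 177 + 365 + 97 = 639 days (rest of 2036, 2037, to Apr 7, 2038 in 2038).
639 ÷ 7 = 91 full weeks with remainder 2, so 91 more Mondays after the first → 92.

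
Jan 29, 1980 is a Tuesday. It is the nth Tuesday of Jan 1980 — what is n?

Day 29 falls in week ⌈29/7⌉ of the month.
Days 1–7 hold the 1st Tuesday, 8–14 the 2nd, 15–21 the 3rd, 22–28 the 4th, 29–31 the 5th.
29 is in the range for the 5th.

5th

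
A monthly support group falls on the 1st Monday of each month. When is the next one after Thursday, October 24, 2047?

October 2047 starts on a Tuesday, so its 1st Monday is October 7, 2047 (6 days in).
That is not after October 24, 2047, so look at November 2047.
November 2047 starts on a Friday, so its 1st Monday is November 4, 2047 (3 days in).

November 4, 2047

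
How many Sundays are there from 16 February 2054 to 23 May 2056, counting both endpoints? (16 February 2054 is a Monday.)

118

16 February 2054 is a Monday; the first Sunday on or after it is 22 February 2054 (6 days later).
From 22 February 2054 to 23 May 2056: 312 + 365 + 144 = 821 days (rest of 2054, 2055, to 23 May 2056 in 2056).
821 ÷ 7 = 117 full weeks with remainder 2, so 117 more Sundays after the first → 118.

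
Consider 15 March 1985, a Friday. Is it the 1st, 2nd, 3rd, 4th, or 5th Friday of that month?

Day 15 falls in week ⌈15/7⌉ of the month.
Days 1–7 hold the 1st Friday, 8–14 the 2nd, 15–21 the 3rd, 22–28 the 4th, 29–31 the 5th.
15 is in the range for the 3rd.

3rd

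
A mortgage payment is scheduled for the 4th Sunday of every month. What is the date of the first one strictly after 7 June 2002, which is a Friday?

June 2002 starts on a Saturday; its first Sunday is the 2nd, so the 4th Sunday is the 23rd — 23 June 2002.
23 June 2002 is after 7 June 2002, so that is the next one.

23 June 2002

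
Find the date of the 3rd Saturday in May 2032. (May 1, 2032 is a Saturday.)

May 2032 begins on a Saturday, so the first Saturday is May 1.
The 3rd Saturday is 2 weeks later: 1 + 14 = 15.

May 15, 2032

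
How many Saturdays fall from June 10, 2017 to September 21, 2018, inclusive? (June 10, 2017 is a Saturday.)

June 10, 2017 is a Saturday; the first Saturday on or after it is June 10, 2017.
From June 10, 2017 to September 21, 2018: 204 + 264 = 468 days (rest of 2017, to September 21, 2018 in 2018).
468 ÷ 7 = 66 full weeks with remainder 6, so 66 more Saturdays after the first → 67.

67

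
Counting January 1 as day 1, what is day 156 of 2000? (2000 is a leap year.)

Jan has 31 days (156 − 31 = 125 remain).
Feb has 29 days (125 − 29 = 96 remain).
Mar has 31 days (96 − 31 = 65 remain).
Apr has 30 days (65 − 30 = 35 remain).
May has 31 days (35 − 31 = 4 remain).
4 into Jun → Jun 4.

Jun 4, 2000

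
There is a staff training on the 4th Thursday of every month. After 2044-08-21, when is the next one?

2044-08-25

August 2044 starts on a Monday; its first Thursday is the 4th, so the 4th Thursday is the 25th — 2044-08-25.
2044-08-25 is after 2044-08-21, so that is the next one.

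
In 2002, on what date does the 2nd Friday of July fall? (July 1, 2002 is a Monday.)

July 2002 begins on a Monday, so the first Friday is July 5 (4 days later).
The 2nd Friday is 1 weeks later: 5 + 7 = 12.

12 July 2002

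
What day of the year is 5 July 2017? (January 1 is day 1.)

Days in months before July: 31 + 28 + 31 + 30 + 31 + 30 = 181.
Plus 5 days into July → day 186.

186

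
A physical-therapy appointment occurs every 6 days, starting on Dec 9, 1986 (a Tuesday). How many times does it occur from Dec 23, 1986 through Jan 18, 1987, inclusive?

Occurrences land 6·i days after Dec 9, 1986 for i = 0, 1, 2, …
Dec 23, 1986 is 14 days after the start; 14 ÷ 6 = 2 remainder 2; since the remainder is 2, round up to i = 3. First occurrence in the window: #4 on Dec 27, 1986 (3×6 = 18 days in).
Jan 18, 1987 is 40 days after the start; 40 ÷ 6 = 6 remainder 4. Last occurrence in the window: #7 on Jan 14, 1987.
Occurrences #4 through #7: 4 in total.

4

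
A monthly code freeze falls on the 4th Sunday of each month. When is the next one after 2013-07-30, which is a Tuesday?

2013-08-25

July 2013 starts on a Monday; its first Sunday is the 7th, so the 4th Sunday is the 28th — 2013-07-28.
That is not after 2013-07-30, so look at August 2013.
August 2013 starts on a Thursday; its first Sunday is the 4th, so the 4th Sunday is the 25th — 2013-08-25.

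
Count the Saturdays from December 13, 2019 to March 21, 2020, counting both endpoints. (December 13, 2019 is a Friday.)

15

December 13, 2019 is a Friday; the first Saturday on or after it is December 14, 2019 (1 day later).
From December 14, 2019 to March 21, 2020: 17 + 31 + 29 + 21 = 98 days (rest of December, January, February, March).
98 ÷ 7 = 14 full weeks with remainder 0, so 14 more Saturdays after the first → 15.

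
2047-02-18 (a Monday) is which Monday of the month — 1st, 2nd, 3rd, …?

3rd

Day 18 falls in week ⌈18/7⌉ of the month.
Days 1–7 hold the 1st Monday, 8–14 the 2nd, 15–21 the 3rd, 22–28 the 4th, 29–31 the 5th.
18 is in the range for the 3rd.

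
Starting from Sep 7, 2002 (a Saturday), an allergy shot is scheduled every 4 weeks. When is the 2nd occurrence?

The 2nd occurrence is 1 interval after the first: 1 × 28 = 28 days after Sep 7, 2002.
Sep has 30 days — 23 days to the end of Sep leaves 5.
5 days into Oct → Oct 5, 2002.

Oct 5, 2002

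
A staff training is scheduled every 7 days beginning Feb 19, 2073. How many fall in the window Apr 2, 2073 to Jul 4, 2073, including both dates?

Occurrences land 7·i days after Feb 19, 2073 for i = 0, 1, 2, …
Apr 2, 2073 is 42 days after the start; 42 ÷ 7 = 6 remainder 0. First occurrence in the window: #7 on Apr 2, 2073 (6×7 = 42 days in).
Jul 4, 2073 is 135 days after the start; 135 ÷ 7 = 19 remainder 2. Last occurrence in the window: #20 on Jul 2, 2073.
Occurrences #7 through #20: 14 in total.

14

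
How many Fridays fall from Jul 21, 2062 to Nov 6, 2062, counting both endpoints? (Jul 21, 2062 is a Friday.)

16

Jul 21, 2062 is a Friday; the first Friday on or after it is Jul 21, 2062.
From Jul 21, 2062 to Nov 6, 2062: 10 + 31 + 30 + 31 + 6 = 108 days (rest of Jul, Aug, Sep, Oct, Nov).
108 ÷ 7 = 15 full weeks with remainder 3, so 15 more Fridays after the first → 16.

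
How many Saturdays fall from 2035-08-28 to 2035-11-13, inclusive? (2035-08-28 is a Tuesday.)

2035-08-28 is a Tuesday; the first Saturday on or after it is 2035-09-01 (4 days later).
From 2035-09-01 to 2035-11-13: 29 + 31 + 13 = 73 days (rest of September, October, November).
73 ÷ 7 = 10 full weeks with remainder 3, so 10 more Saturdays after the first → 11.

11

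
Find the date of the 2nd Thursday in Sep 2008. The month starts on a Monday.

Sep 11, 2008

Sep 2008 begins on a Monday, so the first Thursday is Sep 4 (3 days later).
The 2nd Thursday is 1 weeks later: 4 + 7 = 11.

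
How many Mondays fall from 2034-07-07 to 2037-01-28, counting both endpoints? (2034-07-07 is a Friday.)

2034-07-07 is a Friday; the first Monday on or after it is 2034-07-10 (3 days later).
From 2034-07-10 to 2037-01-28: 174 + 365 + 366 + 28 = 933 days (rest of 2034, 2035, 2036, to 2037-01-28 in 2037).
933 ÷ 7 = 133 full weeks with remainder 2, so 133 more Mondays after the first → 134.

134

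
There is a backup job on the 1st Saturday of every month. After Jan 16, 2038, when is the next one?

Jan 2038 starts on a Friday, so its 1st Saturday is Jan 2, 2038 (1 day in).
That is not after Jan 16, 2038, so look at Feb 2038.
Feb 2038 starts on a Monday, so its 1st Saturday is Feb 6, 2038 (5 days in).

Feb 6, 2038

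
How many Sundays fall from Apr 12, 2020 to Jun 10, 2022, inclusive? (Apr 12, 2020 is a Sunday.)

Apr 12, 2020 is a Sunday; the first Sunday on or after it is Apr 12, 2020.
From Apr 12, 2020 to Jun 10, 2022: 263 + 365 + 161 = 789 days (rest of 2020, 2021, to Jun 10, 2022 in 2022).
789 ÷ 7 = 112 full weeks with remainder 5, so 112 more Sundays after the first → 113.

113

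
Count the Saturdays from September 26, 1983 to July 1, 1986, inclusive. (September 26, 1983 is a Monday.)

144

September 26, 1983 is a Monday; the first Saturday on or after it is October 1, 1983 (5 days later).
From October 1, 1983 to July 1, 1986: 91 + 366 + 365 + 182 = 1004 days (rest of 1983, 1984, 1985, to July 1, 1986 in 1986).
1004 ÷ 7 = 143 full weeks with remainder 3, so 143 more Saturdays after the first → 144.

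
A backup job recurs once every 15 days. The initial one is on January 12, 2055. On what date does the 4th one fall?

The 4th occurrence is 3 intervals after the first: 3 × 15 = 45 days after January 12, 2055.
January has 31 days — 19 days to the end of January leaves 26.
26 days into February → February 26, 2055.

February 26, 2055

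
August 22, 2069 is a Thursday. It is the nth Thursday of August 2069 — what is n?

4th

Day 22 falls in week ⌈22/7⌉ of the month.
Days 1–7 hold the 1st Thursday, 8–14 the 2nd, 15–21 the 3rd, 22–28 the 4th, 29–31 the 5th.
22 is in the range for the 4th.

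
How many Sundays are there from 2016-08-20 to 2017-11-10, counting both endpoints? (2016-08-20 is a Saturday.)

2016-08-20 is a Saturday; the first Sunday on or after it is 2016-08-21 (1 day later).
From 2016-08-21 to 2017-11-10: 132 + 314 = 446 days (rest of 2016, to 2017-11-10 in 2017).
446 ÷ 7 = 63 full weeks with remainder 5, so 63 more Sundays after the first → 64.

64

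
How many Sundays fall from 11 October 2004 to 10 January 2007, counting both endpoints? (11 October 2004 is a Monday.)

117

11 October 2004 is a Monday; the first Sunday on or after it is 17 October 2004 (6 days later).
From 17 October 2004 to 10 January 2007: 75 + 365 + 365 + 10 = 815 days (rest of 2004, 2005, 2006, to 10 January 2007 in 2007).
815 ÷ 7 = 116 full weeks with remainder 3, so 116 more Sundays after the first → 117.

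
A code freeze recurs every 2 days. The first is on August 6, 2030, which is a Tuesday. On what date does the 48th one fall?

November 8, 2030

The 48th occurrence is 47 intervals after the first: 47 × 2 = 94 days after August 6, 2030.
August has 31 days — 25 days to the end of August leaves 69.
September has 30 days (39 left).
October has 31 days (8 left).
8 days into November → November 8, 2030.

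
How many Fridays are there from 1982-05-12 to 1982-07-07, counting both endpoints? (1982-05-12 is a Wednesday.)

1982-05-12 is a Wednesday; the first Friday on or after it is 1982-05-14 (2 days later).
From 1982-05-14 to 1982-07-07: 17 + 30 + 7 = 54 days (rest of May, June, July).
54 ÷ 7 = 7 full weeks with remainder 5, so 7 more Fridays after the first → 8.

8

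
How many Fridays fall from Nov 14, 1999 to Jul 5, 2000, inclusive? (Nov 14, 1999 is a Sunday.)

33

Nov 14, 1999 is a Sunday; the first Friday on or after it is Nov 19, 1999 (5 days later).
From Nov 19, 1999 to Jul 5, 2000: 11 + 31 + 31 + 29 + 31 + 30 + 31 + 30 + 5 = 229 days (rest of Nov, Dec, Jan, Feb, Mar, Apr, May, Jun, Jul).
229 ÷ 7 = 32 full weeks with remainder 5, so 32 more Fridays after the first → 33.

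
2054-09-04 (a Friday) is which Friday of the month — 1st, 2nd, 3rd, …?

Day 4 falls in week ⌈4/7⌉ of the month.
Days 1–7 hold the 1st Friday, 8–14 the 2nd, 15–21 the 3rd, 22–28 the 4th, 29–31 the 5th.
4 is in the range for the 1st.

1st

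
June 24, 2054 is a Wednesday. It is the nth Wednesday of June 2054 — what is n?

4th

Day 24 falls in week ⌈24/7⌉ of the month.
Days 1–7 hold the 1st Wednesday, 8–14 the 2nd, 15–21 the 3rd, 22–28 the 4th, 29–31 the 5th.
24 is in the range for the 4th.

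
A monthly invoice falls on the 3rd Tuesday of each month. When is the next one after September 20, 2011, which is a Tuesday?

October 18, 2011

September 2011 starts on a Thursday; its first Tuesday is the 6th, so the 3rd Tuesday is the 20th — September 20, 2011.
That is not after September 20, 2011, so look at October 2011.
October 2011 starts on a Saturday; its first Tuesday is the 4th, so the 3rd Tuesday is the 18th — October 18, 2011.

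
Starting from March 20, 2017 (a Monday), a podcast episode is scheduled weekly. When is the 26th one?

September 11, 2017

The 26th occurrence is 25 intervals after the first: 25 × 7 = 175 days after March 20, 2017.
March has 31 days — 11 days to the end of March leaves 164.
April has 30 days (134 left).
May has 31 days (103 left).
June has 30 days (73 left).
July has 31 days (42 left).
August has 31 days (11 left).
11 days into September → September 11, 2017.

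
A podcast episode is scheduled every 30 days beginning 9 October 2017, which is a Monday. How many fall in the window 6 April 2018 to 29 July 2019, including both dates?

16

Occurrences land 30·i days after 9 October 2017 for i = 0, 1, 2, …
6 April 2018 is 179 days after the start; 179 ÷ 30 = 5 remainder 29; since the remainder is 29, round up to i = 6. First occurrence in the window: #7 on 7 April 2018 (6×30 = 180 days in).
29 July 2019 is 658 days after the start; 658 ÷ 30 = 21 remainder 28. Last occurrence in the window: #22 on 1 July 2019.
Occurrences #7 through #22: 16 in total.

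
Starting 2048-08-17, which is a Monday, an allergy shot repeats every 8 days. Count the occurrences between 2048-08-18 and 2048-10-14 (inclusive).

7

Occurrences land 8·i days after 2048-08-17 for i = 0, 1, 2, …
2048-08-18 is 1 day after the start; 1 ÷ 8 = 0 remainder 1; since the remainder is 1, round up to i = 1. First occurrence in the window: #2 on 2048-08-25 (1×8 = 8 days in).
2048-10-14 is 58 days after the start; 58 ÷ 8 = 7 remainder 2. Last occurrence in the window: #8 on 2048-10-12.
Occurrences #2 through #8: 7 in total.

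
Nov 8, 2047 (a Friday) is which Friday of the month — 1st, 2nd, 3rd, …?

Day 8 falls in week ⌈8/7⌉ of the month.
Days 1–7 hold the 1st Friday, 8–14 the 2nd, 15–21 the 3rd, 22–28 the 4th, 29–31 the 5th.
8 is in the range for the 2nd.

2nd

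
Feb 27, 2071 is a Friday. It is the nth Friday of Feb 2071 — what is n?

Day 27 falls in week ⌈27/7⌉ of the month.
Days 1–7 hold the 1st Friday, 8–14 the 2nd, 15–21 the 3rd, 22–28 the 4th, 29–31 the 5th.
27 is in the range for the 4th.

4th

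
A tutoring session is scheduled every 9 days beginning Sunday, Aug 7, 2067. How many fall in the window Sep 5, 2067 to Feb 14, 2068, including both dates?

Occurrences land 9·i days after Aug 7, 2067 for i = 0, 1, 2, …
Sep 5, 2067 is 29 days after the start; 29 ÷ 9 = 3 remainder 2; since the remainder is 2, round up to i = 4. First occurrence in the window: #5 on Sep 12, 2067 (4×9 = 36 days in).
Feb 14, 2068 is 191 days after the start; 191 ÷ 9 = 21 remainder 2. Last occurrence in the window: #22 on Feb 12, 2068.
Occurrences #5 through #22: 18 in total.

18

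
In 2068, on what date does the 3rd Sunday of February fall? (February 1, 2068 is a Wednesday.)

2068-02-19

February 2068 begins on a Wednesday, so the first Sunday is February 5 (4 days later).
The 3rd Sunday is 2 weeks later: 5 + 14 = 19.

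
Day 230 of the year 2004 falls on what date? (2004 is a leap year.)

January has 31 days (230 − 31 = 199 remain).
February has 29 days (199 − 29 = 170 remain).
March has 31 days (170 − 31 = 139 remain).
April has 30 days (139 − 30 = 109 remain).
May has 31 days (109 − 31 = 78 remain).
June has 30 days (78 − 30 = 48 remain).
July has 31 days (48 − 31 = 17 remain).
17 into August → August 17.

17 August 2004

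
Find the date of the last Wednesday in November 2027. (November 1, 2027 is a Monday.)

November 24, 2027

November 2027 begins on a Monday, so the first Wednesday is November 3 (2 days later).
November 2027 has 30 days. Adding weeks: 3, 10, 17, 24 — the last one ≤ 30 is the 24th.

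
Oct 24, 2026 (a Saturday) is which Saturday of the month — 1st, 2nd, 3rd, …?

Day 24 falls in week ⌈24/7⌉ of the month.
Days 1–7 hold the 1st Saturday, 8–14 the 2nd, 15–21 the 3rd, 22–28 the 4th, 29–31 the 5th.
24 is in the range for the 4th.

4th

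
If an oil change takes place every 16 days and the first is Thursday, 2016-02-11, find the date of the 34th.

2017-07-23

The 34th occurrence is 33 intervals after the first: 33 × 16 = 528 days after 2016-02-11.
February has 29 days — 18 days to the end of February leaves 510.
From end of February to end of 2016 is 306 days (204 left).
January has 31 days (173 left).
February has 28 days (145 left).
March has 31 days (114 left).
April has 30 days (84 left).
May has 31 days (53 left).
June has 30 days (23 left).
23 days into July → 2017-07-23.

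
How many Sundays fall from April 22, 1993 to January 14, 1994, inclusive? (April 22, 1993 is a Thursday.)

April 22, 1993 is a Thursday; the first Sunday on or after it is April 25, 1993 (3 days later).
From April 25, 1993 to January 14, 1994: 5 + 31 + 30 + 31 + 31 + 30 + 31 + 30 + 31 + 14 = 264 days (rest of April, May, June, July, August, September, October, November, December, January).
264 ÷ 7 = 37 full weeks with remainder 5, so 37 more Sundays after the first → 38.

38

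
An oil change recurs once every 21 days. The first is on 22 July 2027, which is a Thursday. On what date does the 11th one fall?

The 11th occurrence is 10 intervals after the first: 10 × 21 = 210 days after 22 July 2027.
July has 31 days — 9 days to the end of July leaves 201.
August has 31 days (170 left).
September has 30 days (140 left).
October has 31 days (109 left).
November has 30 days (79 left).
December has 31 days (48 left).
January has 31 days (17 left).
17 days into February → 17 February 2028.

17 February 2028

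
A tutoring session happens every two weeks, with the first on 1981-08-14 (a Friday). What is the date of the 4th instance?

The 4th occurrence is 3 intervals after the first: 3 × 14 = 42 days after 1981-08-14.
August has 31 days — 17 days to the end of August leaves 25.
25 days into September → 1981-09-25.

1981-09-25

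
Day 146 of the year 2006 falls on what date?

2006-05-26

January has 31 days (146 − 31 = 115 remain).
February has 28 days (115 − 28 = 87 remain).
March has 31 days (87 − 31 = 56 remain).
April has 30 days (56 − 30 = 26 remain).
26 into May → May 26.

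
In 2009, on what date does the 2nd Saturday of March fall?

The first Saturday of March 2009 is March 7.
The 2nd Saturday is 1 weeks later: 7 + 7 = 14.

14 March 2009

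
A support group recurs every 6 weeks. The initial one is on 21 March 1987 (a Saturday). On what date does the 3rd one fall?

The 3rd occurrence is 2 intervals after the first: 2 × 42 = 84 days after 21 March 1987.
March has 31 days — 10 days to the end of March leaves 74.
April has 30 days (44 left).
May has 31 days (13 left).
13 days into June → 13 June 1987.

13 June 1987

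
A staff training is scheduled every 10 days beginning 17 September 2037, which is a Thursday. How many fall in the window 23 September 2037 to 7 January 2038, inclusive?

11

Occurrences land 10·i days after 17 September 2037 for i = 0, 1, 2, …
23 September 2037 is 6 days after the start; 6 ÷ 10 = 0 remainder 6; since the remainder is 6, round up to i = 1. First occurrence in the window: #2 on 27 September 2037 (1×10 = 10 days in).
7 January 2038 is 112 days after the start; 112 ÷ 10 = 11 remainder 2. Last occurrence in the window: #12 on 5 January 2038.
Occurrences #2 through #12: 11 in total.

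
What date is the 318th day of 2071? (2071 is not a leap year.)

Jan has 31 days (318 − 31 = 287 remain).
Feb has 28 days (287 − 28 = 259 remain).
Mar has 31 days (259 − 31 = 228 remain).
Apr has 30 days (228 − 30 = 198 remain).
May has 31 days (198 − 31 = 167 remain).
Jun has 30 days (167 − 30 = 137 remain).
Jul has 31 days (137 − 31 = 106 remain).
Aug has 31 days (106 − 31 = 75 remain).
Sep has 30 days (75 − 30 = 45 remain).
Oct has 31 days (45 − 31 = 14 remain).
14 into Nov → Nov 14.

Nov 14, 2071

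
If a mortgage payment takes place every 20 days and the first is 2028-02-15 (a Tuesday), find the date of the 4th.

2028-04-15

The 4th occurrence is 3 intervals after the first: 3 × 20 = 60 days after 2028-02-15.
February has 29 days — 14 days to the end of February leaves 46.
March has 31 days (15 left).
15 days into April → 2028-04-15.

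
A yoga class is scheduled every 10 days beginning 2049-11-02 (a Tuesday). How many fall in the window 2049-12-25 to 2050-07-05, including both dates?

Occurrences land 10·i days after 2049-11-02 for i = 0, 1, 2, …
2049-12-25 is 53 days after the start; 53 ÷ 10 = 5 remainder 3; since the remainder is 3, round up to i = 6. First occurrence in the window: #7 on 2050-01-01 (6×10 = 60 days in).
2050-07-05 is 245 days after the start; 245 ÷ 10 = 24 remainder 5. Last occurrence in the window: #25 on 2050-06-30.
Occurrences #7 through #25: 19 in total.

19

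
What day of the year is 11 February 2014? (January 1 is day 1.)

Days in months before February: 31 = 31.
Plus 11 days into February → day 42.

42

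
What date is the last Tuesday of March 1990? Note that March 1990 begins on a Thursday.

1990-03-27

March 1990 begins on a Thursday, so the first Tuesday is March 6 (5 days later).
March 1990 has 31 days. Adding weeks: 6, 13, 20, 27 — the last one ≤ 31 is the 27th.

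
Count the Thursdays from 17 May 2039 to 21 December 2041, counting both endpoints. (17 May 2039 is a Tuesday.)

17 May 2039 is a Tuesday; the first Thursday on or after it is 19 May 2039 (2 days later).
From 19 May 2039 to 21 December 2041: 226 + 366 + 355 = 947 days (rest of 2039, 2040, to 21 December 2041 in 2041).
947 ÷ 7 = 135 full weeks with remainder 2, so 135 more Thursdays after the first → 136.

136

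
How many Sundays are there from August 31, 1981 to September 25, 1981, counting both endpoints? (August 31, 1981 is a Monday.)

3

August 31, 1981 is a Monday; the first Sunday on or after it is September 6, 1981 (6 days later).
From September 6, 1981 to September 25, 1981 is 25 − 6 = 19 days.
19 ÷ 7 = 2 full weeks with remainder 5, so 2 more Sundays after the first → 3.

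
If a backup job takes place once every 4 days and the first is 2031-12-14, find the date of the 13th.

The 13th occurrence is 12 intervals after the first: 12 × 4 = 48 days after 2031-12-14.
December has 31 days — 17 days to the end of December leaves 31.
31 days into January → 2032-01-31.

2032-01-31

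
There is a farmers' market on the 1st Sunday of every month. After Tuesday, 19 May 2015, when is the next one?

7 June 2015

May 2015 starts on a Friday, so its 1st Sunday is 3 May 2015 (2 days in).
That is not after 19 May 2015, so look at June 2015.
June 2015 starts on a Monday, so its 1st Sunday is 7 June 2015 (6 days in).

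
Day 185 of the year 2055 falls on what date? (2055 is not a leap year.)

July 4, 2055

January has 31 days (185 − 31 = 154 remain).
February has 28 days (154 − 28 = 126 remain).
March has 31 days (126 − 31 = 95 remain).
April has 30 days (95 − 30 = 65 remain).
May has 31 days (65 − 31 = 34 remain).
June has 30 days (34 − 30 = 4 remain).
4 into July → July 4.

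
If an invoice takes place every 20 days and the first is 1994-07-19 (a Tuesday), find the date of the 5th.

1994-10-07

The 5th occurrence is 4 intervals after the first: 4 × 20 = 80 days after 1994-07-19.
July has 31 days — 12 days to the end of July leaves 68.
August has 31 days (37 left).
September has 30 days (7 left).
7 days into October → 1994-10-07.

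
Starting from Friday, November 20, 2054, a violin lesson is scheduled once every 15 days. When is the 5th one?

January 19, 2055

The 5th occurrence is 4 intervals after the first: 4 × 15 = 60 days after November 20, 2054.
November has 30 days — 10 days to the end of November leaves 50.
December has 31 days (19 left).
19 days into January → January 19, 2055.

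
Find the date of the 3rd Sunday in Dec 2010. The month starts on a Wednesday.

Dec 19, 2010

Dec 2010 begins on a Wednesday, so the first Sunday is Dec 5 (4 days later).
The 3rd Sunday is 2 weeks later: 5 + 14 = 19.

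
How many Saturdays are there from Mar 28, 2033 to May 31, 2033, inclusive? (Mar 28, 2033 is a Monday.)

9

Mar 28, 2033 is a Monday; the first Saturday on or after it is Apr 2, 2033 (5 days later).
From Apr 2, 2033 to May 31, 2033: 28 + 31 = 59 days (rest of Apr, May).
59 ÷ 7 = 8 full weeks with remainder 3, so 8 more Saturdays after the first → 9.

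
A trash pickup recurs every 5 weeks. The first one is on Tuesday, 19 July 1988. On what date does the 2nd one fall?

23 August 1988

The 2nd occurrence is 1 interval after the first: 1 × 35 = 35 days after 19 July 1988.
July has 31 days — 12 days to the end of July leaves 23.
23 days into August → 23 August 1988.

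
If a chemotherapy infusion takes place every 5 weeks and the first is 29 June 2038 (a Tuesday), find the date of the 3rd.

7 September 2038

The 3rd occurrence is 2 intervals after the first: 2 × 35 = 70 days after 29 June 2038.
June has 30 days — 1 day to the end of June leaves 69.
July has 31 days (38 left).
August has 31 days (7 left).
7 days into September → 7 September 2038.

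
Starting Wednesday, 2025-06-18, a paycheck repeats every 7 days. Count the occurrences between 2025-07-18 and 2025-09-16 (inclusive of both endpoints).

8

Occurrences land 7·i days after 2025-06-18 for i = 0, 1, 2, …
2025-07-18 is 30 days after the start; 30 ÷ 7 = 4 remainder 2; since the remainder is 2, round up to i = 5. First occurrence in the window: #6 on 2025-07-23 (5×7 = 35 days in).
2025-09-16 is 90 days after the start; 90 ÷ 7 = 12 remainder 6. Last occurrence in the window: #13 on 2025-09-10.
Occurrences #6 through #13: 8 in total.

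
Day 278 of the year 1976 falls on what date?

October 4, 1976

January has 31 days (278 − 31 = 247 remain).
February has 29 days (247 − 29 = 218 remain).
March has 31 days (218 − 31 = 187 remain).
April has 30 days (187 − 30 = 157 remain).
May has 31 days (157 − 31 = 126 remain).
June has 30 days (126 − 30 = 96 remain).
July has 31 days (96 − 31 = 65 remain).
August has 31 days (65 − 31 = 34 remain).
September has 30 days (34 − 30 = 4 remain).
4 into October → October 4.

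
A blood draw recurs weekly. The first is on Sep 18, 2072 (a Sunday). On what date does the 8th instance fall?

The 8th occurrence is 7 intervals after the first: 7 × 7 = 49 days after Sep 18, 2072.
Sep has 30 days — 12 days to the end of Sep leaves 37.
Oct has 31 days (6 left).
6 days into Nov → Nov 6, 2072.

Nov 6, 2072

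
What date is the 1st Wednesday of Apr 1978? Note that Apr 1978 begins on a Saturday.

Apr 5, 1978

Apr 1978 begins on a Saturday, so the first Wednesday is Apr 5 (4 days later).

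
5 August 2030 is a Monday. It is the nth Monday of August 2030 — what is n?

1st

Day 5 falls in week ⌈5/7⌉ of the month.
Days 1–7 hold the 1st Monday, 8–14 the 2nd, 15–21 the 3rd, 22–28 the 4th, 29–31 the 5th.
5 is in the range for the 1st.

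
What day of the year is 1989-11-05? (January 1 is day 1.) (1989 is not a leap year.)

Days in months before November: 31 + 28 + 31 + 30 + 31 + 30 + 31 + 31 + 30 + 31 = 304.
Plus 5 days into November → day 309.

309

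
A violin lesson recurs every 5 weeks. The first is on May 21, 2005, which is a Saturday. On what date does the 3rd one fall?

The 3rd occurrence is 2 intervals after the first: 2 × 35 = 70 days after May 21, 2005.
May has 31 days — 10 days to the end of May leaves 60.
Jun has 30 days (30 left).
30 days into Jul → Jul 30, 2005.

Jul 30, 2005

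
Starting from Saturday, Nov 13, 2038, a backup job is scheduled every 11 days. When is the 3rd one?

Dec 5, 2038

The 3rd occurrence is 2 intervals after the first: 2 × 11 = 22 days after Nov 13, 2038.
Nov has 30 days — 17 days to the end of Nov leaves 5.
5 days into Dec → Dec 5, 2038.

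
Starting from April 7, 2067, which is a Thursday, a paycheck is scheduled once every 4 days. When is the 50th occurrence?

October 20, 2067

The 50th occurrence is 49 intervals after the first: 49 × 4 = 196 days after April 7, 2067.
April has 30 days — 23 days to the end of April leaves 173.
May has 31 days (142 left).
June has 30 days (112 left).
July has 31 days (81 left).
August has 31 days (50 left).
September has 30 days (20 left).
20 days into October → October 20, 2067.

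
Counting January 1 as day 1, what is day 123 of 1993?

May 3, 1993

Jan has 31 days (123 − 31 = 92 remain).
Feb has 28 days (92 − 28 = 64 remain).
Mar has 31 days (64 − 31 = 33 remain).
Apr has 30 days (33 − 30 = 3 remain).
3 into May → May 3.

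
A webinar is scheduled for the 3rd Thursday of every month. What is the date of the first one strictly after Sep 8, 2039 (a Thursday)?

Sep 2039 starts on a Thursday; its first Thursday is the 1st, so the 3rd Thursday is the 15th — Sep 15, 2039.
Sep 15, 2039 is after Sep 8, 2039, so that is the next one.

Sep 15, 2039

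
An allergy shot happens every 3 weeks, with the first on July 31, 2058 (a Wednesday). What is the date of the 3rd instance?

The 3rd occurrence is 2 intervals after the first: 2 × 21 = 42 days after July 31, 2058.
July has 31 days — 0 days to the end of July leaves 42.
August has 31 days (11 left).
11 days into September → September 11, 2058.

September 11, 2058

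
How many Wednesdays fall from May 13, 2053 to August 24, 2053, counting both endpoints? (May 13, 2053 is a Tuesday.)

15

May 13, 2053 is a Tuesday; the first Wednesday on or after it is May 14, 2053 (1 day later).
From May 14, 2053 to August 24, 2053: 17 + 30 + 31 + 24 = 102 days (rest of May, June, July, August).
102 ÷ 7 = 14 full weeks with remainder 4, so 14 more Wednesdays after the first → 15.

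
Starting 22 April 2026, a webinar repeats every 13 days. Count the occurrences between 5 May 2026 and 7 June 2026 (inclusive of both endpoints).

Occurrences land 13·i days after 22 April 2026 for i = 0, 1, 2, …
5 May 2026 is 13 days after the start; 13 ÷ 13 = 1 remainder 0. First occurrence in the window: #2 on 5 May 2026 (1×13 = 13 days in).
7 June 2026 is 46 days after the start; 46 ÷ 13 = 3 remainder 7. Last occurrence in the window: #4 on 31 May 2026.
Occurrences #2 through #4: 3 in total.

3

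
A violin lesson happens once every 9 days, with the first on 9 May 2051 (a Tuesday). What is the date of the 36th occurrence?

19 March 2052

The 36th occurrence is 35 intervals after the first: 35 × 9 = 315 days after 9 May 2051.
May has 31 days — 22 days to the end of May leaves 293.
June has 30 days (263 left).
July has 31 days (232 left).
August has 31 days (201 left).
September has 30 days (171 left).
October has 31 days (140 left).
November has 30 days (110 left).
December has 31 days (79 left).
January has 31 days (48 left).
February has 29 days (19 left).
19 days into March → 19 March 2052.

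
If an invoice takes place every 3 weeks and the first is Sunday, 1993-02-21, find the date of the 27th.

1994-08-21

The 27th occurrence is 26 intervals after the first: 26 × 21 = 546 days after 1993-02-21.
February has 28 days — 7 days to the end of February leaves 539.
From end of February to end of 1993 is 306 days (233 left).
January has 31 days (202 left).
February has 28 days (174 left).
March has 31 days (143 left).
April has 30 days (113 left).
May has 31 days (82 left).
June has 30 days (52 left).
July has 31 days (21 left).
21 days into August → 1994-08-21.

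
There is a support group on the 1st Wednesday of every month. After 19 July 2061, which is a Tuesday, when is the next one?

3 August 2061

July 2061 starts on a Friday, so its 1st Wednesday is 6 July 2061 (5 days in).
That is not after 19 July 2061, so look at August 2061.
August 2061 starts on a Monday, so its 1st Wednesday is 3 August 2061 (2 days in).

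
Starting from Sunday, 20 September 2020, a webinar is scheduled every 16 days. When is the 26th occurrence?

25 October 2021

The 26th occurrence is 25 intervals after the first: 25 × 16 = 400 days after 20 September 2020.
September has 30 days — 10 days to the end of September leaves 390.
October has 31 days (359 left).
November has 30 days (329 left).
December has 31 days (298 left).
January has 31 days (267 left).
February has 28 days (239 left).
March has 31 days (208 left).
April has 30 days (178 left).
May has 31 days (147 left).
June has 30 days (117 left).
July has 31 days (86 left).
August has 31 days (55 left).
September has 30 days (25 left).
25 days into October → 25 October 2021.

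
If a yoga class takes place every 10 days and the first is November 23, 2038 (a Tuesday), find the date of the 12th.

March 13, 2039

The 12th occurrence is 11 intervals after the first: 11 × 10 = 110 days after November 23, 2038.
November has 30 days — 7 days to the end of November leaves 103.
December has 31 days (72 left).
January has 31 days (41 left).
February has 28 days (13 left).
13 days into March → March 13, 2039.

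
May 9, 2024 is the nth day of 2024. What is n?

130

Days in months before May: 31 + 29 + 31 + 30 = 121.
Plus 9 days into May → day 130.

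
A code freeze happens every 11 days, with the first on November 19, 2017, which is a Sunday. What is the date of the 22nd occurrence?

July 8, 2018

The 22nd occurrence is 21 intervals after the first: 21 × 11 = 231 days after November 19, 2017.
November has 30 days — 11 days to the end of November leaves 220.
December has 31 days (189 left).
January has 31 days (158 left).
February has 28 days (130 left).
March has 31 days (99 left).
April has 30 days (69 left).
May has 31 days (38 left).
June has 30 days (8 left).
8 days into July → July 8, 2018.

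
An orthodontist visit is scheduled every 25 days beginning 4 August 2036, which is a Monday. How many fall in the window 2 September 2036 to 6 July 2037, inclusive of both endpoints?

12

Occurrences land 25·i days after 4 August 2036 for i = 0, 1, 2, …
2 September 2036 is 29 days after the start; 29 ÷ 25 = 1 remainder 4; since the remainder is 4, round up to i = 2. First occurrence in the window: #3 on 23 September 2036 (2×25 = 50 days in).
6 July 2037 is 336 days after the start; 336 ÷ 25 = 13 remainder 11. Last occurrence in the window: #14 on 25 June 2037.
Occurrences #3 through #14: 12 in total.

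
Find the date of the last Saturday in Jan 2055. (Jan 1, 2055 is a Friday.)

Jan 30, 2055

Jan 2055 begins on a Friday, so the first Saturday is Jan 2 (1 day later).
Jan 2055 has 31 days. Adding weeks: 2, 9, 16, 23, 30 — the last one ≤ 31 is the 30th.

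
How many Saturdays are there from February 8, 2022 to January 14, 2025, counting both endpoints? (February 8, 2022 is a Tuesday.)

153

February 8, 2022 is a Tuesday; the first Saturday on or after it is February 12, 2022 (4 days later).
From February 12, 2022 to January 14, 2025: 322 + 365 + 366 + 14 = 1067 days (rest of 2022, 2023, 2024, to January 14, 2025 in 2025).
1067 ÷ 7 = 152 full weeks with remainder 3, so 152 more Saturdays after the first → 153.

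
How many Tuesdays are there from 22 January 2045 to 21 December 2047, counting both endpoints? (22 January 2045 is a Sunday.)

152

22 January 2045 is a Sunday; the first Tuesday on or after it is 24 January 2045 (2 days later).
From 24 January 2045 to 21 December 2047: 341 + 365 + 355 = 1061 days (rest of 2045, 2046, to 21 December 2047 in 2047).
1061 ÷ 7 = 151 full weeks with remainder 4, so 151 more Tuesdays after the first → 152.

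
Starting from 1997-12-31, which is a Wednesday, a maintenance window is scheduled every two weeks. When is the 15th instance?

The 15th occurrence is 14 intervals after the first: 14 × 14 = 196 days after 1997-12-31.
December has 31 days — 0 days to the end of December leaves 196.
January has 31 days (165 left).
February has 28 days (137 left).
March has 31 days (106 left).
April has 30 days (76 left).
May has 31 days (45 left).
June has 30 days (15 left).
15 days into July → 1998-07-15.

1998-07-15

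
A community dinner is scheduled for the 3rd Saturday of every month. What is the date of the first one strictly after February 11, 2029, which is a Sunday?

February 17, 2029

February 2029 starts on a Thursday; its first Saturday is the 3rd, so the 3rd Saturday is the 17th — February 17, 2029.
February 17, 2029 is after February 11, 2029, so that is the next one.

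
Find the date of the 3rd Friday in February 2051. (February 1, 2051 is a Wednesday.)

2051-02-17

February 2051 begins on a Wednesday, so the first Friday is February 3 (2 days later).
The 3rd Friday is 2 weeks later: 3 + 14 = 17.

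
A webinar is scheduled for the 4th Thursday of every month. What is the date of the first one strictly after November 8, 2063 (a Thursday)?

November 2063 starts on a Thursday; its first Thursday is the 1st, so the 4th Thursday is the 22nd — November 22, 2063.
November 22, 2063 is after November 8, 2063, so that is the next one.

November 22, 2063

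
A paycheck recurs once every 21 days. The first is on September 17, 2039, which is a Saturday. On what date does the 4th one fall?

November 19, 2039

The 4th occurrence is 3 intervals after the first: 3 × 21 = 63 days after September 17, 2039.
September has 30 days — 13 days to the end of September leaves 50.
October has 31 days (19 left).
19 days into November → November 19, 2039.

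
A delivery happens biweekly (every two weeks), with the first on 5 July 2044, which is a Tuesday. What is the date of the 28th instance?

18 July 2045

The 28th occurrence is 27 intervals after the first: 27 × 14 = 378 days after 5 July 2044.
July has 31 days — 26 days to the end of July leaves 352.
August has 31 days (321 left).
September has 30 days (291 left).
October has 31 days (260 left).
November has 30 days (230 left).
December has 31 days (199 left).
January has 31 days (168 left).
February has 28 days (140 left).
March has 31 days (109 left).
April has 30 days (79 left).
May has 31 days (48 left).
June has 30 days (18 left).
18 days into July → 18 July 2045.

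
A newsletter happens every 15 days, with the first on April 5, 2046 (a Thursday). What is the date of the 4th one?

The 4th occurrence is 3 intervals after the first: 3 × 15 = 45 days after April 5, 2046.
April has 30 days — 25 days to the end of April leaves 20.
20 days into May → May 20, 2046.

May 20, 2046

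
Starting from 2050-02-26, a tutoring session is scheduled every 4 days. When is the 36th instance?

2050-07-16

The 36th occurrence is 35 intervals after the first: 35 × 4 = 140 days after 2050-02-26.
February has 28 days — 2 days to the end of February leaves 138.
March has 31 days (107 left).
April has 30 days (77 left).
May has 31 days (46 left).
June has 30 days (16 left).
16 days into July → 2050-07-16.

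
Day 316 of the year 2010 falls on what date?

January has 31 days (316 − 31 = 285 remain).
February has 28 days (285 − 28 = 257 remain).
March has 31 days (257 − 31 = 226 remain).
April has 30 days (226 − 30 = 196 remain).
May has 31 days (196 − 31 = 165 remain).
June has 30 days (165 − 30 = 135 remain).
July has 31 days (135 − 31 = 104 remain).
August has 31 days (104 − 31 = 73 remain).
September has 30 days (73 − 30 = 43 remain).
October has 31 days (43 − 31 = 12 remain).
12 into November → November 12.

2010-11-12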